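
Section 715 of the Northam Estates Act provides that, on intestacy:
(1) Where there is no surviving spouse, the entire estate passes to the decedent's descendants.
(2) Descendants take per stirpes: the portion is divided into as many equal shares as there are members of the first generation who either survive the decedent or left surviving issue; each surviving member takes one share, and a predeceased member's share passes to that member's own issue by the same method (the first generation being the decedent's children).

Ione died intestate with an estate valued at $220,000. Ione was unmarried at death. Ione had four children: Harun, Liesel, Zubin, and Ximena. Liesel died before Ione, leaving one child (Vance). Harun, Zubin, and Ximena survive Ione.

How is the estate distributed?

The entire $220,000 passes to the descendants.
That amount ($220,000) is divided into 4 shares of $55,000: Harun, Zubin, and Ximena each take $55,000; Liesel's $55,000 share passes to Liesel's issue.
Liesel's share ($55,000) passes entirely to Vance.

Harun: $55,000; Vance: $55,000; Zubin: $55,000; Ximena: $55,000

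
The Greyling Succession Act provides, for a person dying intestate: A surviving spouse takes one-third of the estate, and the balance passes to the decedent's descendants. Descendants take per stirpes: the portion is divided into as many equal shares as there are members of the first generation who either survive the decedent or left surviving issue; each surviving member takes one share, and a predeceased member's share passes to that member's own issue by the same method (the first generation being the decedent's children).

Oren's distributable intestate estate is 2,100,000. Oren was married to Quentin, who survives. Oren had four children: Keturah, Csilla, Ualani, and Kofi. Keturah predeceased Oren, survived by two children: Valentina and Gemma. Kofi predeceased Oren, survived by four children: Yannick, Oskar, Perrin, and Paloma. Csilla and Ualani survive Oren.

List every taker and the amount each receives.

Quentin takes one-third of 2,100,000 = 700,000. The remaining 1,400,000 passes to the descendants.
The descendants' portion (1,400,000) is divided into 4 shares of 350,000: Csilla and Ualani each take 350,000; Keturah's 350,000 share passes to Keturah's issue; Kofi's 350,000 share passes to Kofi's issue.
Keturah's share (350,000) is divided into 2 shares of 175,000: Valentina and Gemma each take 175,000.
Kofi's share (350,000) is divided into 4 shares of 87,500: Yannick, Oskar, Perrin, and Paloma each take 87,500.

Quentin: 700,000; Valentina: 175,000; Gemma: 175,000; Csilla: 350,000; Ualani: 350,000; Yannick: 87,500; Oskar: 87,500; Perrin: 87,500; Paloma: 87,500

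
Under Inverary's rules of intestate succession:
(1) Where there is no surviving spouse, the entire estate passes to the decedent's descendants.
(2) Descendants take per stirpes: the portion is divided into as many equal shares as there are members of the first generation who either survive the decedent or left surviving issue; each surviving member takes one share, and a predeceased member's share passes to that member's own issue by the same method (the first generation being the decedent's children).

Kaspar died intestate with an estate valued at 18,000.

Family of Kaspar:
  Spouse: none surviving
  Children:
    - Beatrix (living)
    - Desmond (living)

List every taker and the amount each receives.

The entire 18,000 passes to the descendants.
That amount (18,000) is divided into 2 shares of 9,000: Beatrix and Desmond each take 9,000.

Beatrix: 9,000; Desmond: 9,000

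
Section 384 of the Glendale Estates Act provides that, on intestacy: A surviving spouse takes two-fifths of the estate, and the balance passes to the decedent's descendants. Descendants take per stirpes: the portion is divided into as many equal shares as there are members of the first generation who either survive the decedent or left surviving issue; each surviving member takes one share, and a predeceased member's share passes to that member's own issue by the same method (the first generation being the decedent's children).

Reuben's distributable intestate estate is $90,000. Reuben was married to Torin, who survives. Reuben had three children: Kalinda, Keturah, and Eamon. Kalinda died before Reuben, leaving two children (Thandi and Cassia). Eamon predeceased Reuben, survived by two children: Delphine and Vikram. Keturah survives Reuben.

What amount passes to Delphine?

Delphine receives $9,000.

Torin takes two-fifths of $90,000 = $36,000. The remaining $54,000 passes to the descendants.
The descendants' portion ($54,000) is divided into 3 shares of $18,000: Keturah takes $18,000; Kalinda's $18,000 share passes to Kalinda's issue; Eamon's $18,000 share passes to Eamon's issue.
Kalinda's share ($18,000) is divided into 2 shares of $9,000: Thandi and Cassia each take $9,000.
Eamon's share ($18,000) is divided into 2 shares of $9,000: Delphine and Vikram each take $9,000.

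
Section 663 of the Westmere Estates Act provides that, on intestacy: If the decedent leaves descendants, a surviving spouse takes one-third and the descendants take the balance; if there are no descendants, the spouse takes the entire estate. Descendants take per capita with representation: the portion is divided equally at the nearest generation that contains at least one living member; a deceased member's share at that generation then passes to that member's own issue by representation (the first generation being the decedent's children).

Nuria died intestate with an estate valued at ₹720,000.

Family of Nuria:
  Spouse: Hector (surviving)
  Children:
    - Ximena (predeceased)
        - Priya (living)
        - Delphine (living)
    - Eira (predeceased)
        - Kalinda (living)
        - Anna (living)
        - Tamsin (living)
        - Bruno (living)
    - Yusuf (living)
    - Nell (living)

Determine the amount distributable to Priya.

Priya receives ₹60,000.

Hector takes one-third of ₹720,000 = ₹240,000. The remaining ₹480,000 passes to the descendants.
The descendants' portion (₹480,000) is divided into 4 shares of ₹120,000: Yusuf and Nell each take ₹120,000; Ximena's ₹120,000 share passes to Ximena's issue; Eira's ₹120,000 share passes to Eira's issue.
Ximena's share (₹120,000) is divided into 2 shares of ₹60,000: Priya and Delphine each take ₹60,000.
Eira's share (₹120,000) is divided into 4 shares of ₹30,000: Kalinda, Anna, Tamsin, and Bruno each take ₹30,000.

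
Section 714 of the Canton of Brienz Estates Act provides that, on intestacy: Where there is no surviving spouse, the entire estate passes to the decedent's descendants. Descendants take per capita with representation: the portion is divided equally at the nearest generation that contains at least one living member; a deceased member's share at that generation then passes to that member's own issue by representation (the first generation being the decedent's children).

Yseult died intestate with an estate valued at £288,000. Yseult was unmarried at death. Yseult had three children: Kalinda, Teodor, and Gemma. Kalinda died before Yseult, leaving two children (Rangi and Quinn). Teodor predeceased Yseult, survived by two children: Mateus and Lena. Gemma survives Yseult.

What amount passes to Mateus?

Mateus receives £48,000.

The entire £288,000 passes to the descendants.
That amount (£288,000) is divided into 3 shares of £96,000: Gemma takes £96,000; Kalinda's £96,000 share passes to Kalinda's issue; Teodor's £96,000 share passes to Teodor's issue.
Kalinda's share (£96,000) is divided into 2 shares of £48,000: Rangi and Quinn each take £48,000.
Teodor's share (£96,000) is divided into 2 shares of £48,000: Mateus and Lena each take £48,000.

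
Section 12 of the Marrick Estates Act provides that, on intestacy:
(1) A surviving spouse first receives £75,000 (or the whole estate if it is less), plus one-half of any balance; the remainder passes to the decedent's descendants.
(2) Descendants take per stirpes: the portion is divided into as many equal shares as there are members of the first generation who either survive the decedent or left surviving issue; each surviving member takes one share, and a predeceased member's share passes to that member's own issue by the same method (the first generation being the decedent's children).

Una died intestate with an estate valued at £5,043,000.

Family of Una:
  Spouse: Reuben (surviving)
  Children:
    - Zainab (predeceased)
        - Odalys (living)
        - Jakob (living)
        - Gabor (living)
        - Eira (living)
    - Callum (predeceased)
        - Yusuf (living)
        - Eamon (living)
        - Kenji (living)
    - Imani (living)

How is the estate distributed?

Reuben: £2,559,000; Odalys: £207,000; Jakob: £207,000; Gabor: £207,000; Eira: £207,000; Yusuf: £276,000; Eamon: £276,000; Kenji: £276,000; Imani: £828,000

Reuben first takes £75,000, leaving a balance of £4,968,000. Reuben then takes one-half of the balance (£2,484,000), for a total of £2,559,000. The remaining £2,484,000 passes to the descendants.
The descendants' portion (£2,484,000) is divided into 3 shares of £828,000: Imani takes £828,000; Zainab's £828,000 share passes to Zainab's issue; Callum's £828,000 share passes to Callum's issue.
Zainab's share (£828,000) is divided into 4 shares of £207,000: Odalys, Jakob, Gabor, and Eira each take £207,000.
Callum's share (£828,000) is divided into 3 shares of £276,000: Yusuf, Eamon, and Kenji each take £276,000.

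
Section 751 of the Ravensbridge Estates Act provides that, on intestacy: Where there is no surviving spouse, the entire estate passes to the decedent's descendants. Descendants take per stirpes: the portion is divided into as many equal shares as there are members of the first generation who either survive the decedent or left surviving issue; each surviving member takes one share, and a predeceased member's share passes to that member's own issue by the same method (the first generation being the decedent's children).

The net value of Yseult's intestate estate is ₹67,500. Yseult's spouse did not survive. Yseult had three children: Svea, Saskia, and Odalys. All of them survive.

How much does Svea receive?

The entire ₹67,500 passes to the descendants.
That amount (₹67,500) is divided into 3 shares of ₹22,500: Svea, Saskia, and Odalys each take ₹22,500.

Svea receives ₹22,500.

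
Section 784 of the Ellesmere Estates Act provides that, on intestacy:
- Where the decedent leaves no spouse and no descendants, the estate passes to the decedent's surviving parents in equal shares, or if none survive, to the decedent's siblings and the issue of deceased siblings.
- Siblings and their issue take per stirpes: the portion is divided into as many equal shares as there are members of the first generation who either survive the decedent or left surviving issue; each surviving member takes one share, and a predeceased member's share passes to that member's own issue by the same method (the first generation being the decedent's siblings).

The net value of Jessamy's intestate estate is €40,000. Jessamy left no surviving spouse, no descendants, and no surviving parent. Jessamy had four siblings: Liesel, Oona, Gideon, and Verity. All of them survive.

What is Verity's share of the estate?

The entire €40,000 passes to the siblings and their issue.
That amount (€40,000) is divided into 4 shares of €10,000: Liesel, Oona, Gideon, and Verity each take €10,000.

Verity receives €10,000.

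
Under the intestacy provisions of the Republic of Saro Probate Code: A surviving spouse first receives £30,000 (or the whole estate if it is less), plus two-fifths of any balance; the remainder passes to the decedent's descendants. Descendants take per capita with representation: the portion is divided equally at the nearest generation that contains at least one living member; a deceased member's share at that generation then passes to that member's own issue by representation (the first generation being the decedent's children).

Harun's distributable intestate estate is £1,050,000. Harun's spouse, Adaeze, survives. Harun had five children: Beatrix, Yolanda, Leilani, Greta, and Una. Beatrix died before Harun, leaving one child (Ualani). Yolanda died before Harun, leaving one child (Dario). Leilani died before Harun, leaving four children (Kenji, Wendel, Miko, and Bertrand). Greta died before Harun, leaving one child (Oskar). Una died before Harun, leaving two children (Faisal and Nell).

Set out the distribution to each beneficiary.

Adaeze first takes £30,000, leaving a balance of £1,020,000. Adaeze then takes two-fifths of the balance (£408,000), for a total of £438,000. The remaining £612,000 passes to the descendants.
No child survives, so the initial division is made at the grandchildren's generation.
The descendants' portion (£612,000) is divided into 9 shares of £68,000: Ualani, Dario, Kenji, Wendel, Miko, Bertrand, Oskar, Faisal, and Nell each take £68,000.

Adaeze: £438,000; Ualani: £68,000; Dario: £68,000; Kenji: £68,000; Wendel: £68,000; Miko: £68,000; Bertrand: £68,000; Oskar: £68,000; Faisal: £68,000; Nell: £68,000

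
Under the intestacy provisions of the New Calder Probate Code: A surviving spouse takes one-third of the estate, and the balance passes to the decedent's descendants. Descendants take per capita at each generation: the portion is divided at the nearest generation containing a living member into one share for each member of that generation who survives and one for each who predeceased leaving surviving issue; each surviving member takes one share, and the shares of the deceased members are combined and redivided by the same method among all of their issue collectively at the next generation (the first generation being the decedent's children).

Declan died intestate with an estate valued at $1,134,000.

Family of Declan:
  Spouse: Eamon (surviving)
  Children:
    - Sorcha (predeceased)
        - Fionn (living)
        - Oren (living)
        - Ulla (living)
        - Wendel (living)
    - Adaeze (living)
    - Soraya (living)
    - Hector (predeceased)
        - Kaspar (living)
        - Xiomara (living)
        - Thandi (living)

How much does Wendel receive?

Wendel receives $54,000.

Eamon takes one-third of $1,134,000 = $378,000. The remaining $756,000 passes to the descendants.
The descendants' portion ($756,000) is divided at the children's generation into 4 shares of $189,000. Adaeze and Soraya each take $189,000. The 2 shares of the deceased (Sorcha and Hector) are combined into a pool of $378,000.
That pool ($378,000) is divided at the grandchildren's generation equally among Fionn, Oren, Ulla, Wendel, Kaspar, Xiomara, and Thandi: $54,000 each.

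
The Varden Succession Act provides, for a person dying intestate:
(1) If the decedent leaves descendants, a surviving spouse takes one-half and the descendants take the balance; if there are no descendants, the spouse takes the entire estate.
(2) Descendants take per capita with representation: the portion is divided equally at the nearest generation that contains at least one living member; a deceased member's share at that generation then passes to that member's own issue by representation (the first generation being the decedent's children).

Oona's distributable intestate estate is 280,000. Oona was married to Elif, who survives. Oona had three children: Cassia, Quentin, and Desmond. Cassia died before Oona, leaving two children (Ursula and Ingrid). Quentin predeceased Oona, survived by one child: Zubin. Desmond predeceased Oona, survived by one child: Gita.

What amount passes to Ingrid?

Ingrid receives 35,000.

Elif takes one-half of 280,000 = 140,000. The remaining 140,000 passes to the descendants.
No child survives, so the initial division is made at the grandchildren's generation.
The descendants' portion (140,000) is divided into 4 shares of 35,000: Ursula, Ingrid, Zubin, and Gita each take 35,000.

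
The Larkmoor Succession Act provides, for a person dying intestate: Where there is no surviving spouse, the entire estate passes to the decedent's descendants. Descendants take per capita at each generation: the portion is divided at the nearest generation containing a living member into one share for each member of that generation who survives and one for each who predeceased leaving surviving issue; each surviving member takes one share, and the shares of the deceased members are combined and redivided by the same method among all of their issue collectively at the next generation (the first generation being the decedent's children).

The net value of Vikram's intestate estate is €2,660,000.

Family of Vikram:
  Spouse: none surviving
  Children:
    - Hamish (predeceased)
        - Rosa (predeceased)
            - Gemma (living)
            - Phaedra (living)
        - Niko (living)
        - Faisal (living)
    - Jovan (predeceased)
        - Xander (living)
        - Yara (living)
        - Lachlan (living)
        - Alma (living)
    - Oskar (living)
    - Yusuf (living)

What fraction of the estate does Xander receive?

Xander receives 1/14 of the estate.

The entire €2,660,000 passes to the descendants.
That amount (€2,660,000) is divided at the children's generation into 4 shares of €665,000. Oskar and Yusuf each take €665,000. The 2 shares of the deceased (Hamish and Jovan) are combined into a pool of €1,330,000.
That pool (€1,330,000) is divided at the grandchildren's generation into 7 shares of €190,000. Niko, Faisal, Xander, Yara, Lachlan, and Alma each take €190,000. The remaining share for the deceased Rosa (€190,000) is carried to the next generation.
That pool (€190,000) is divided at the great-grandchildren's generation equally among Gemma and Phaedra: €95,000 each.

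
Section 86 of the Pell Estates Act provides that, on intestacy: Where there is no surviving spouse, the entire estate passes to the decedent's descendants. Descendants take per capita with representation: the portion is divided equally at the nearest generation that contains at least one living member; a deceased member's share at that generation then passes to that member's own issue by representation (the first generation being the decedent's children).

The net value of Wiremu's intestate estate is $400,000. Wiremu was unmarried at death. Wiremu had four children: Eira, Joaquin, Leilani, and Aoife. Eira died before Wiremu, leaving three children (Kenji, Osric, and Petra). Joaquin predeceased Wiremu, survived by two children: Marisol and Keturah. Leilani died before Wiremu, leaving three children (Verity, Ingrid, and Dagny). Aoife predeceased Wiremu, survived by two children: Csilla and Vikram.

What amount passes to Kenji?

Kenji receives $40,000.

The entire $400,000 passes to the descendants.
No child survives, so the initial division is made at the grandchildren's generation.
That amount ($400,000) is divided into 10 shares of $40,000: Kenji, Osric, Petra, Marisol, Keturah, Verity, Ingrid, Dagny, Csilla, and Vikram each take $40,000.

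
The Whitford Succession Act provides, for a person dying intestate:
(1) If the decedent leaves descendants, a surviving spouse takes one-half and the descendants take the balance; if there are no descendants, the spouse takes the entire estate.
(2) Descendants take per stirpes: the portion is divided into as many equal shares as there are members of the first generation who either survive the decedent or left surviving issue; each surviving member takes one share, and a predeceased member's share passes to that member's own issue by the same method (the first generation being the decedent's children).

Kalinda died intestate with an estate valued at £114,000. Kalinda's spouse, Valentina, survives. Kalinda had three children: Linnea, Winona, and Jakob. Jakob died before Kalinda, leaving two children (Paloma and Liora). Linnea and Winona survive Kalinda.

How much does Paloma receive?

Valentina takes one-half of £114,000 = £57,000. The remaining £57,000 passes to the descendants.
The descendants' portion (£57,000) is divided into 3 shares of £19,000: Linnea and Winona each take £19,000; Jakob's £19,000 share passes to Jakob's issue.
Jakob's share (£19,000) is divided into 2 shares of £9,500: Paloma and Liora each take £9,500.

Paloma receives £9,500.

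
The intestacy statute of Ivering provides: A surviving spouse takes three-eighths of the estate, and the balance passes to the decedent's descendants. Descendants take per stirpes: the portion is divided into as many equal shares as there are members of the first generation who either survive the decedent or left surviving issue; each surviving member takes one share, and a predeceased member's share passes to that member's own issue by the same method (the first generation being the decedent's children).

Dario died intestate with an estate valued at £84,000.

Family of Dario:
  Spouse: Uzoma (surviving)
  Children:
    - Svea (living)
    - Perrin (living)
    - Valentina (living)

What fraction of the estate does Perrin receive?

Perrin receives 5/24 of the estate.

Uzoma takes three-eighths of £84,000 = £31,500. The remaining £52,500 passes to the descendants.
The descendants' portion (£52,500) is divided into 3 shares of £17,500: Svea, Perrin, and Valentina each take £17,500.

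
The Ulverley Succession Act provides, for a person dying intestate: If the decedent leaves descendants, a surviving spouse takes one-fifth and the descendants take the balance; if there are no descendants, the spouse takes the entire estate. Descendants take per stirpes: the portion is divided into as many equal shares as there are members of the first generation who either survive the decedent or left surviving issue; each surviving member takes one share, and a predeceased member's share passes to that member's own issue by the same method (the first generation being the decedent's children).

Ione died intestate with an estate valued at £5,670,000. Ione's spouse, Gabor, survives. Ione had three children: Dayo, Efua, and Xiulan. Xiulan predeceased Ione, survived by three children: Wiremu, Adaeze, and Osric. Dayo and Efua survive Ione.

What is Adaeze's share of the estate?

Gabor takes one-fifth of £5,670,000 = £1,134,000. The remaining £4,536,000 passes to the descendants.
The descendants' portion (£4,536,000) is divided into 3 shares of £1,512,000: Dayo and Efua each take £1,512,000; Xiulan's £1,512,000 share passes to Xiulan's issue.
Xiulan's share (£1,512,000) is divided into 3 shares of £504,000: Wiremu, Adaeze, and Osric each take £504,000.

Adaeze receives £504,000.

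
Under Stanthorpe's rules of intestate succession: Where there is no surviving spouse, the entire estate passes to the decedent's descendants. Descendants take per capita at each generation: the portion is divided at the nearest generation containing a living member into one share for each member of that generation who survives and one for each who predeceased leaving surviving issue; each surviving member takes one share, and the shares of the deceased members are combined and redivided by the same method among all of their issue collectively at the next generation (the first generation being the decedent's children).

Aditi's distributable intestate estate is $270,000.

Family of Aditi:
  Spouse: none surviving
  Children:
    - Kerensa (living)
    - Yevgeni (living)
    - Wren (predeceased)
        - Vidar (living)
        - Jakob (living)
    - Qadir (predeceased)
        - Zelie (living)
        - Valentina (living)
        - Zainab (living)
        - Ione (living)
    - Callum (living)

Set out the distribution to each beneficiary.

The entire $270,000 passes to the descendants.
That amount ($270,000) is divided at the children's generation into 5 shares of $54,000. Kerensa, Yevgeni, and Callum each take $54,000. The 2 shares of the deceased (Wren and Qadir) are combined into a pool of $108,000.
That pool ($108,000) is divided at the grandchildren's generation equally among Vidar, Jakob, Zelie, Valentina, Zainab, and Ione: $18,000 each.

Kerensa: $54,000; Yevgeni: $54,000; Vidar: $18,000; Jakob: $18,000; Zelie: $18,000; Valentina: $18,000; Zainab: $18,000; Ione: $18,000; Callum: $54,000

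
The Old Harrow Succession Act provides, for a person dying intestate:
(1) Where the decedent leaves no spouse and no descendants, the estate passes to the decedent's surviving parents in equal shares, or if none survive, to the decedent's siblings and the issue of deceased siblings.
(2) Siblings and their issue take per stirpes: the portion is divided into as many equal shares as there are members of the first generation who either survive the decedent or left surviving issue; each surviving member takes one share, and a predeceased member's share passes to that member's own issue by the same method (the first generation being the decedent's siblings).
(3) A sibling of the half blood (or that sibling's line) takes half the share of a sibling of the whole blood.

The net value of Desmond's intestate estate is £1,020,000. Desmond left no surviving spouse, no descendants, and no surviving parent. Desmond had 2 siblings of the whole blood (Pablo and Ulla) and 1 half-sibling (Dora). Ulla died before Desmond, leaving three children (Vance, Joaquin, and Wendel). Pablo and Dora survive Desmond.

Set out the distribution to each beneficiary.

Pablo: £408,000; Dora: £204,000; Vance: £136,000; Joaquin: £136,000; Wendel: £136,000

The entire £1,020,000 passes to the siblings and their issue.
Counting each half-blood sibling's line as half a unit, there are 5/2 units in £1,020,000, so one unit is £408,000. Whole-blood lines (Pablo and Ulla) take £408,000 each; half-blood lines (Dora) take £204,000 each.
Ulla's share (£408,000) is divided into 3 shares of £136,000: Vance, Joaquin, and Wendel each take £136,000.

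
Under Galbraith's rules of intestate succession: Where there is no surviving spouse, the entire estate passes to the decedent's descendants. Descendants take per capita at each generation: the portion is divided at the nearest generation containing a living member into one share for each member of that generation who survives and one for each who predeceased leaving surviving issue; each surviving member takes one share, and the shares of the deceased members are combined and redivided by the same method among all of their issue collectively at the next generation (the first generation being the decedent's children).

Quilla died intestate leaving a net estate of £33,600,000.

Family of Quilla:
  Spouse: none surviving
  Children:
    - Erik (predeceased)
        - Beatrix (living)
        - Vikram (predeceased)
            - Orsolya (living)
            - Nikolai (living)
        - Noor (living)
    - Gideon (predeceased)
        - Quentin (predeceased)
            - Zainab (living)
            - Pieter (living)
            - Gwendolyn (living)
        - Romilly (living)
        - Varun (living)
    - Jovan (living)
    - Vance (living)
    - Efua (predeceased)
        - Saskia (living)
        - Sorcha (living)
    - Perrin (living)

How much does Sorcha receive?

Sorcha receives £2,100,000.

The entire £33,600,000 passes to the descendants.
That amount (£33,600,000) is divided at the children's generation into 6 shares of £5,600,000. Jovan, Vance, and Perrin each take £5,600,000. The 3 shares of the deceased (Erik, Gideon, and Efua) are combined into a pool of £16,800,000.
That pool (£16,800,000) is divided at the grandchildren's generation into 8 shares of £2,100,000. Beatrix, Noor, Romilly, Varun, Saskia, and Sorcha each take £2,100,000. The 2 shares of the deceased (Vikram and Quentin) are combined into a pool of £4,200,000.
That pool (£4,200,000) is divided at the great-grandchildren's generation equally among Orsolya, Nikolai, Zainab, Pieter, and Gwendolyn: £840,000 each.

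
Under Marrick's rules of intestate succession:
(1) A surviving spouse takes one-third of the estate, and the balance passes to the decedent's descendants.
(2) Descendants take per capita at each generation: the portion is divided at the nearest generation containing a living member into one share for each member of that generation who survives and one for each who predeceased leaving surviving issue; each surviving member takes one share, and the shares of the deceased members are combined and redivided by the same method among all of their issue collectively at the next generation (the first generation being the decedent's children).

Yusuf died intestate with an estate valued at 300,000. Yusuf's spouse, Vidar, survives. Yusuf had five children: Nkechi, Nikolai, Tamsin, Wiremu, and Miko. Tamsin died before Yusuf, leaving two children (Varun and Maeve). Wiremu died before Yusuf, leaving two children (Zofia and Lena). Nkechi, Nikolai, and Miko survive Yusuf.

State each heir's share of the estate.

Vidar: 100,000; Nkechi: 40,000; Nikolai: 40,000; Varun: 20,000; Maeve: 20,000; Zofia: 20,000; Lena: 20,000; Miko: 40,000

Vidar takes one-third of 300,000 = 100,000. The remaining 200,000 passes to the descendants.
The descendants' portion (200,000) is divided at the children's generation into 5 shares of 40,000. Nkechi, Nikolai, and Miko each take 40,000. The 2 shares of the deceased (Tamsin and Wiremu) are combined into a pool of 80,000.
That pool (80,000) is divided at the grandchildren's generation equally among Varun, Maeve, Zofia, and Lena: 20,000 each.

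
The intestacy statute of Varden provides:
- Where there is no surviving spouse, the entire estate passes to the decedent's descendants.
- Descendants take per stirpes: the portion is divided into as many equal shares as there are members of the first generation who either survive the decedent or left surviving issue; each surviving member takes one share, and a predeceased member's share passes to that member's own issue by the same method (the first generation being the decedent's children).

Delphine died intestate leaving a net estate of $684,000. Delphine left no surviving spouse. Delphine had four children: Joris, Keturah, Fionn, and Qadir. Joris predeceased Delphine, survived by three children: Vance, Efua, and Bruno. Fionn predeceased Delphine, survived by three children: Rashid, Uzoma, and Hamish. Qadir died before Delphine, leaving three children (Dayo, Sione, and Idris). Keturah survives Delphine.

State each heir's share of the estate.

Vance: $57,000; Efua: $57,000; Bruno: $57,000; Keturah: $171,000; Rashid: $57,000; Uzoma: $57,000; Hamish: $57,000; Dayo: $57,000; Sione: $57,000; Idris: $57,000

The entire $684,000 passes to the descendants.
That amount ($684,000) is divided into 4 shares of $171,000: Keturah takes $171,000; Joris's $171,000 share passes to Joris's issue; Fionn's $171,000 share passes to Fionn's issue; Qadir's $171,000 share passes to Qadir's issue.
Joris's share ($171,000) is divided into 3 shares of $57,000: Vance, Efua, and Bruno each take $57,000.
Fionn's share ($171,000) is divided into 3 shares of $57,000: Rashid, Uzoma, and Hamish each take $57,000.
Qadir's share ($171,000) is divided into 3 shares of $57,000: Dayo, Sione, and Idris each take $57,000.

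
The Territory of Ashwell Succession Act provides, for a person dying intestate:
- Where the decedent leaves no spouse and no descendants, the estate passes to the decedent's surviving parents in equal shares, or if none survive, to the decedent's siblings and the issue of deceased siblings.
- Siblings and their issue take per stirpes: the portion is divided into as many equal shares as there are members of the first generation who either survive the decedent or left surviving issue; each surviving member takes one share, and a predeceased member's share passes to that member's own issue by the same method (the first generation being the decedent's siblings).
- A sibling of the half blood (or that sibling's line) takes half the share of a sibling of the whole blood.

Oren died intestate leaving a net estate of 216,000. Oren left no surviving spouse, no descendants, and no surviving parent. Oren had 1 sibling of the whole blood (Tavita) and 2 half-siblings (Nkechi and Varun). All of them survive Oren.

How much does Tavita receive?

The entire 216,000 passes to the siblings and their issue.
Counting each half-blood sibling's line as half a unit, there are 2 units in 216,000, so one unit is 108,000. Whole-blood lines (Tavita) take 108,000 each; half-blood lines (Nkechi and Varun) take 54,000 each.

Tavita receives 108,000.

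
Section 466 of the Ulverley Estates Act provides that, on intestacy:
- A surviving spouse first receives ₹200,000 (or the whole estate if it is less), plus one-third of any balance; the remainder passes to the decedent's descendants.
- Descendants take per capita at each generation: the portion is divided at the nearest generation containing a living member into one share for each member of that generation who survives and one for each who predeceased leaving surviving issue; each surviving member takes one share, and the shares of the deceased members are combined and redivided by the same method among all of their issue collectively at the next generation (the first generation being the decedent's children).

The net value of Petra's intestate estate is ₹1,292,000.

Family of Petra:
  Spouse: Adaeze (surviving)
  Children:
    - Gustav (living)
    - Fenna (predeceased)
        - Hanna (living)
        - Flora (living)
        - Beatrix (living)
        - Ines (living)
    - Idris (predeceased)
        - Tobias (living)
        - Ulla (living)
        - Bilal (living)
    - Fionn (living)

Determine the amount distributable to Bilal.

Bilal receives ₹52,000.

Adaeze first takes ₹200,000, leaving a balance of ₹1,092,000. Adaeze then takes one-third of the balance (₹364,000), for a total of ₹564,000. The remaining ₹728,000 passes to the descendants.
The descendants' portion (₹728,000) is divided at the children's generation into 4 shares of ₹182,000. Gustav and Fionn each take ₹182,000. The 2 shares of the deceased (Fenna and Idris) are combined into a pool of ₹364,000.
That pool (₹364,000) is divided at the grandchildren's generation equally among Hanna, Flora, Beatrix, Ines, Tobias, Ulla, and Bilal: ₹52,000 each.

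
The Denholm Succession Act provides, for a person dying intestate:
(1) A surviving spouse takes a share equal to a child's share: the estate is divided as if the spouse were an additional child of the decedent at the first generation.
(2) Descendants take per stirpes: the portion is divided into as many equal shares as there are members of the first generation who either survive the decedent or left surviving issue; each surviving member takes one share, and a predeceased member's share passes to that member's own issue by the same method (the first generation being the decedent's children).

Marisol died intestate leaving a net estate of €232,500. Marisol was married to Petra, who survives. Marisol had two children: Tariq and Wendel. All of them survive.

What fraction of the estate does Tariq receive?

The spouse counts as an additional share at the children's level, so there are 3 primary shares of €77,500. Petra takes one such share (€77,500).
The children's combined portion (€155,000) is divided into 2 shares of €77,500: Tariq and Wendel each take €77,500.

Tariq receives 1/3 of the estate.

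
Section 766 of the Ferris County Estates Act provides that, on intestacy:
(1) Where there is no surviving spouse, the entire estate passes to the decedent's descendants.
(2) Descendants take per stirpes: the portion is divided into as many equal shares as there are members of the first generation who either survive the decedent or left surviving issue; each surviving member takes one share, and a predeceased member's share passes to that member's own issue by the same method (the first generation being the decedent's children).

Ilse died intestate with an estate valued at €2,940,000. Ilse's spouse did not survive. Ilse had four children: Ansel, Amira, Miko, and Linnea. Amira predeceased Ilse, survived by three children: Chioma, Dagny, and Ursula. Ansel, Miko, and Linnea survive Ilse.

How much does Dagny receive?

The entire €2,940,000 passes to the descendants.
That amount (€2,940,000) is divided into 4 shares of €735,000: Ansel, Miko, and Linnea each take €735,000; Amira's €735,000 share passes to Amira's issue.
Amira's share (€735,000) is divided into 3 shares of €245,000: Chioma, Dagny, and Ursula each take €245,000.

Dagny receives €245,000.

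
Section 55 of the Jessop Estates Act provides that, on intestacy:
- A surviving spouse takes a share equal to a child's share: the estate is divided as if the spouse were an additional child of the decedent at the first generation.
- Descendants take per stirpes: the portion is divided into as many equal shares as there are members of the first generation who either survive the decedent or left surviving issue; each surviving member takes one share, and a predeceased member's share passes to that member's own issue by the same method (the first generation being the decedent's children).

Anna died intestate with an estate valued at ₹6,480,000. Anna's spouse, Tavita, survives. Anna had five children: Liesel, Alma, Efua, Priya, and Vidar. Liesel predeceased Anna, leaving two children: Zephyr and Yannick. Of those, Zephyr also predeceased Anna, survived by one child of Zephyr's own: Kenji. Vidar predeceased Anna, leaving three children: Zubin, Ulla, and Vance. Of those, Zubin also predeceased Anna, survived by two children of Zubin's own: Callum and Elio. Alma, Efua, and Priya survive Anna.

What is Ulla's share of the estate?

The spouse counts as an additional share at the children's level, so there are 6 primary shares of ₹1,080,000. Tavita takes one such share (₹1,080,000).
The children's combined portion (₹5,400,000) is divided into 5 shares of ₹1,080,000: Alma, Efua, and Priya each take ₹1,080,000; Liesel's ₹1,080,000 share passes to Liesel's issue; Vidar's ₹1,080,000 share passes to Vidar's issue.
Liesel's share (₹1,080,000) is divided into 2 shares of ₹540,000: Yannick takes ₹540,000; Zephyr's ₹540,000 share passes to Zephyr's issue.
Zephyr's share (₹540,000) passes entirely to Kenji.
Vidar's share (₹1,080,000) is divided into 3 shares of ₹360,000: Ulla and Vance each take ₹360,000; Zubin's ₹360,000 share passes to Zubin's issue.
Zubin's share (₹360,000) is divided into 2 shares of ₹180,000: Callum and Elio each take ₹180,000.

Ulla receives ₹360,000.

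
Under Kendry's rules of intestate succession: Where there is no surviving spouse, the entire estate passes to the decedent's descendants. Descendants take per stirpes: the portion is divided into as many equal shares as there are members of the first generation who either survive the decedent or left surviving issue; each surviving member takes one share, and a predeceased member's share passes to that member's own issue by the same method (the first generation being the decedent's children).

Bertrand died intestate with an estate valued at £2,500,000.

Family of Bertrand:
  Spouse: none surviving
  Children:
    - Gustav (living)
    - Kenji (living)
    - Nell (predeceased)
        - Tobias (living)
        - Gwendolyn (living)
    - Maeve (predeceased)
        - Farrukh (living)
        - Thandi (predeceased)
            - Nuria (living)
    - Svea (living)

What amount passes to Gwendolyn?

Gwendolyn receives £250,000.

The entire £2,500,000 passes to the descendants.
That amount (£2,500,000) is divided into 5 shares of £500,000: Gustav, Kenji, and Svea each take £500,000; Nell's £500,000 share passes to Nell's issue; Maeve's £500,000 share passes to Maeve's issue.
Nell's share (£500,000) is divided into 2 shares of £250,000: Tobias and Gwendolyn each take £250,000.
Maeve's share (£500,000) is divided into 2 shares of £250,000: Farrukh takes £250,000; Thandi's £250,000 share passes to Thandi's issue.
Thandi's share (£250,000) passes entirely to Nuria.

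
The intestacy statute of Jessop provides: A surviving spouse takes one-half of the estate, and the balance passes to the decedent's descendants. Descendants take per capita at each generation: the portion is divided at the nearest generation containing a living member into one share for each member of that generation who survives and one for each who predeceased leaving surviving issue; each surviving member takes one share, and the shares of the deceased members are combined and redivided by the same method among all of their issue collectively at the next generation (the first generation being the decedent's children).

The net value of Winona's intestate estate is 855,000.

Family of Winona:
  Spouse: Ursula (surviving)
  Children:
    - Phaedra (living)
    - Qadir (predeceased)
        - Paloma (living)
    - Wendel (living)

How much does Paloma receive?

Ursula takes one-half of 855,000 = 427,500. The remaining 427,500 passes to the descendants.
The descendants' portion (427,500) is divided at the children's generation into 3 shares of 142,500. Phaedra and Wendel each take 142,500. The remaining share for the deceased Qadir (142,500) is carried to the next generation.
That pool (142,500) passes entirely to Paloma, the sole taker at the grandchildren's generation.

Paloma receives 142,500.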